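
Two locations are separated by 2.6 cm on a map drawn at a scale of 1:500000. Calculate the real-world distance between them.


ground = 2.6 cm * 500000 / 100 = 13000.0 m = 13.0 km

13.0 km


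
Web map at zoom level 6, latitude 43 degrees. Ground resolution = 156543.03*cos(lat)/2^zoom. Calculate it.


res = 156543.03 * cos(43) / 2^6 = 156543.03 * 0.7313537 / 64 = 1788.88 m/pixel

1788.88 m/pixel


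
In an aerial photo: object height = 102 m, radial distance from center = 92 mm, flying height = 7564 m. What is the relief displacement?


d = h * r / H = 102 * 92 / 7564 = 1.24 mm

1.24 mm


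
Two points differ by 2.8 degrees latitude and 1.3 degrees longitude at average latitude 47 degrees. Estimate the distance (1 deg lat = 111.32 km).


dlat_km = 2.8 * 111.32 = 311.696
dlon_km = 1.3 * 111.32 * cos(47) ≈ 98.696
dist = sqrt(311.696^2 + 98.696^2) ≈ 326.9 km

326.9 km


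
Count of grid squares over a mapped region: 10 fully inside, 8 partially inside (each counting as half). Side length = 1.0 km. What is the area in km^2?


effective squares = 10 + 8 * 0.5 = 14.0
area = 14.0 * 1.0 = 14.0 km^2

14.0 km^2


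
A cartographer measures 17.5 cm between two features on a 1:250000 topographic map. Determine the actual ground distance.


ground = 17.5 cm * 250000 / 100 = 43750.0 m = 43.75 km

43.75 km


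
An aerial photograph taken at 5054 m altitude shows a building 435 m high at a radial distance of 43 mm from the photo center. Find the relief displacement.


d = h * r / H = 435 * 43 / 5054 = 3.7 mm

3.7 mm


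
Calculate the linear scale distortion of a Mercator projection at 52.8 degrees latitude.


SF = 1 / cos(52.8) = 1 / 0.604599 = 1.654

1.654


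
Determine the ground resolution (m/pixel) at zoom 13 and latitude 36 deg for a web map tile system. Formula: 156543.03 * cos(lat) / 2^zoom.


res = 156543.03 * cos(36) / 2^13 = 156543.03 * 0.80901699 / 8192 = 15.46 m/pixel

15.46 m/pixel


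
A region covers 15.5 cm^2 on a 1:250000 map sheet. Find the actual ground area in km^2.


ground_area = 15.5 * (250000/100)^2 = 96875000.0 m^2 = 96.875 km^2

96.875 km^2


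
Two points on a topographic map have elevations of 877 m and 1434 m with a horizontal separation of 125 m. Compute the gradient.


gradient = (1434 - 877) / 125 = 557 / 125 = 4.456

4.456


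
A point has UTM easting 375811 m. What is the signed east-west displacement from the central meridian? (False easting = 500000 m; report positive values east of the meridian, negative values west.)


displacement = 375811 - 500000 = -124189 m

-124189 m


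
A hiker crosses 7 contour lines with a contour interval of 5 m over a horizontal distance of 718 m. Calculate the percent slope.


elevation change = 7 * 5 = 35 m
slope = 35 / 718 * 100 = 4.9%

4.9%


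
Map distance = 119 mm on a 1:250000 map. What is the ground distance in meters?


ground = 119 mm * 250000 / 1000 = 29750.0 m

29750.0 m


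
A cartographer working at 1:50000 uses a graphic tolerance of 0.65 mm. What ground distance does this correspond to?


ground = 0.65 mm * 50000 / 1000 = 32.5 m

32.5 m


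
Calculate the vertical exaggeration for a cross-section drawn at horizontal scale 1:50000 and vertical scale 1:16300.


VE = horizontal_scale / vertical_scale = 50000 / 16300 ≈ 3.1

3.1x


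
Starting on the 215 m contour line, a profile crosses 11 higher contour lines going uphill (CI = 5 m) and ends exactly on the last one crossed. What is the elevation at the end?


elevation = 215 + 11 * 5 = 270 m

270 m


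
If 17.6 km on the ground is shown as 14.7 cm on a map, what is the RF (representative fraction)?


ground = 17.6 km = 1760000 cm; RF denominator = ground / map = 1760000 / 14.7 ≈ 119728; RF = 1:119728

1:119728


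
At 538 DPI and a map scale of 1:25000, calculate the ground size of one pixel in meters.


pixel_cm = 2.54 / 538 ≈ 0.004721 cm
ground = pixel_cm * 25000 / 100 = 2.54 * 25000 / (538 * 100) = 63500 / 53800 ≈ 1.18 m

1.18 m


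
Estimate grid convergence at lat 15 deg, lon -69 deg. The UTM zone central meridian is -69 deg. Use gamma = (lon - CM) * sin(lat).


gamma = (-69 - -69) * sin(15) = 0 * 0.258819 = 0.0 degrees

0.0 degrees


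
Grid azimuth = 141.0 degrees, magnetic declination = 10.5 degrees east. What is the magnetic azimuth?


magnetic azimuth = grid azimuth - declination (east +ve)
mag_az = 141.0 - 10.5 = 130.5 degrees

130.5 degrees


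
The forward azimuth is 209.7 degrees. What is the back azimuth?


back azimuth = (209.7 + 180) mod 360 = 29.7 degrees

29.7 degrees


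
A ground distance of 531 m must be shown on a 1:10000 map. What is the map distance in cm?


map_cm = 531 * 100 / 10000 = 5.31 cm

5.31 cm


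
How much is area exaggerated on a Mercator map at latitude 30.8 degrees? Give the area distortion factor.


area_distortion = 1/cos^2(30.8) = 1.355

1.355


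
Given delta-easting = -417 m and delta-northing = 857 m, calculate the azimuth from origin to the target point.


az = atan2(-417, 857) = -25.9 deg
adjusted to 0-360: 334.1 degrees

334.1 degrees


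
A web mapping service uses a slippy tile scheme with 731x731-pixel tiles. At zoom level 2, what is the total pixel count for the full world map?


tiles per axis = 2^2 = 4
total tiles = 4^2 = 16
pixels per axis = 4 * 731 = 2924
total pixels = 2924^2 = 8549776

8549776 pixels


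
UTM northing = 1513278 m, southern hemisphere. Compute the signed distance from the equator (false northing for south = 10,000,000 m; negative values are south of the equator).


For southern: actual = 1513278 - 10000000 = -8486722 m

-8486722 m


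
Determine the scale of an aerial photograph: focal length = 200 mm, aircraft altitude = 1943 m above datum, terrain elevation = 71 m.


scale = f / (H - h) = 200 mm / 1872 m = 200 / 1872000 = 1:9360

1:9360


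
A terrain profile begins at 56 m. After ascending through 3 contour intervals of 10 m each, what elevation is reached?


elevation = 56 + 3 * 10 = 86 m

86 m


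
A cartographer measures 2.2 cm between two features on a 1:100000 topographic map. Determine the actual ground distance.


ground = 2.2 cm * 100000 / 100 = 2200.0 m = 2.2 km

2.2 km


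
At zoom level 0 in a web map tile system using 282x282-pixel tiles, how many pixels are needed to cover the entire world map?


tiles per axis = 2^0 = 1
total tiles = 1^2 = 1
pixels per axis = 1 * 282 = 282
total pixels = 282^2 = 79524

79524 pixels


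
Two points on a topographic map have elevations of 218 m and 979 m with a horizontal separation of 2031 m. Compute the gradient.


gradient = (979 - 218) / 2031 = 761 / 2031 = 0.3747

0.3747


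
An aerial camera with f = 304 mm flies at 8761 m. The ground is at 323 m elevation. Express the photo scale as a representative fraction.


scale = f / (H - h) = 304 mm / 8438 m = 304 / 8438000 = 1:27757

1:27757


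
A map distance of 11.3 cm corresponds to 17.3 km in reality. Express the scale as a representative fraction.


ground = 17.3 km = 1730000 cm; RF denominator = ground / map = 1730000 / 11.3 ≈ 153097; RF = 1:153097

1:153097


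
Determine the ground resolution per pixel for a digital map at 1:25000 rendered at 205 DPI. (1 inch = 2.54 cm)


pixel_cm = 2.54 / 205 ≈ 0.01239 cm
ground = pixel_cm * 25000 / 100 = 2.54 * 25000 / (205 * 100) = 63500 / 20500 ≈ 3.1 m

3.1 m


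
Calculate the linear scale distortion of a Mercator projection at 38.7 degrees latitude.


SF = 1 / cos(38.7) = 1 / 0.78043 = 1.281

1.281


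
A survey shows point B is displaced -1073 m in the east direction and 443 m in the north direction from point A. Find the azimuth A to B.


az = atan2(-1073, 443) = -67.6 deg
adjusted to 0-360: 292.4 degrees

292.4 degrees


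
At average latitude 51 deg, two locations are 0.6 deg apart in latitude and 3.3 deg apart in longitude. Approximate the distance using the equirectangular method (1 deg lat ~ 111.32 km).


dlat_km = 0.6 * 111.32 = 66.792
dlon_km = 3.3 * 111.32 * cos(51) ≈ 231.185
dist = sqrt(66.792^2 + 231.185^2) ≈ 240.6 km

240.6 km


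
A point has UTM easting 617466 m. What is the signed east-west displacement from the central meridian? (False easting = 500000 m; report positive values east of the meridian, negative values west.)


displacement = 617466 - 500000 = 117466 m

117466 m


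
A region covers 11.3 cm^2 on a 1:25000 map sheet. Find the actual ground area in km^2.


ground_area = 11.3 * (25000/100)^2 = 706250.0 m^2 = 0.70625 km^2 ≈ 0.706 km^2

0.706 km^2


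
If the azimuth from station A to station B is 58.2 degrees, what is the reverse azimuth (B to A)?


back azimuth = (58.2 + 180) mod 360 = 238.2 degrees

238.2 degrees


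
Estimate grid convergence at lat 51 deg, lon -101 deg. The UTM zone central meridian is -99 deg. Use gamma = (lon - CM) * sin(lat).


gamma = (-101 - -99) * sin(51) = -2 * 0.777146 = -1.554 degrees

-1.554 degrees


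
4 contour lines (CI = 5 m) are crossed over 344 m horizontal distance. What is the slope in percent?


elevation change = 4 * 5 = 20 m
slope = 20 / 344 * 100 = 5.8%

5.8%


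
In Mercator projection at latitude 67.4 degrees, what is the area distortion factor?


area_distortion = 1/cos^2(67.4) = 6.771

6.771


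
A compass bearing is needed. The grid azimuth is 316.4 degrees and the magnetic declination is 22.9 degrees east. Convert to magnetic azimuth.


magnetic azimuth = grid azimuth - declination (east +ve)
mag_az = 316.4 - 22.9 = 293.5 degrees

293.5 degrees


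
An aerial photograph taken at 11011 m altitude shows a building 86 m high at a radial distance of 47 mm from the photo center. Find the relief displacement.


d = h * r / H = 86 * 47 / 11011 = 0.37 mm

0.37 mm


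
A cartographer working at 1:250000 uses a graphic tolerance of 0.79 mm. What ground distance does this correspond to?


ground = 0.79 mm * 250000 / 1000 = 197.5 m

197.5 m


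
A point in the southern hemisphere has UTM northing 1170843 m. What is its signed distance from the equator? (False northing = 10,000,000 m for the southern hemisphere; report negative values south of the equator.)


For southern: actual = 1170843 - 10000000 = -8829157 m

-8829157 m


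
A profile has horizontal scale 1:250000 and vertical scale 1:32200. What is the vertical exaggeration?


VE = horizontal_scale / vertical_scale = 250000 / 32200 ≈ 7.8

7.8x


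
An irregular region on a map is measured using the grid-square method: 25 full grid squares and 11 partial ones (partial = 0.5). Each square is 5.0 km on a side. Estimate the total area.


effective squares = 25 + 11 * 0.5 = 30.5
area = 30.5 * 25.0 = 762.5 km^2

762.5 km^2


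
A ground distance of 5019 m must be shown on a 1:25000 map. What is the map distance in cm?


map_cm = 5019 * 100 / 25000 = 20.076 cm ≈ 20.08 cm

20.08 cm


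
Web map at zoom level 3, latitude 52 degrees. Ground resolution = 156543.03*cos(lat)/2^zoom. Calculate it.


res = 156543.03 * cos(52) / 2^3 = 156543.03 * 0.61566148 / 8 = 12047.19 m/pixel

12047.19 m/pixel


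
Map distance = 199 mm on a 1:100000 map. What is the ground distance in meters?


ground = 199 mm * 100000 / 1000 = 19900.0 m

19900.0 m


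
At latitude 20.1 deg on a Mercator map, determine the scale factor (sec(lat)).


SF = 1 / cos(20.1) = 1 / 0.939094 = 1.065

1.065


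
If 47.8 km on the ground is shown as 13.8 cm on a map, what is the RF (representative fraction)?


ground = 47.8 km = 4780000 cm; RF denominator = ground / map = 4780000 / 13.8 ≈ 346377; RF = 1:346377

1:346377


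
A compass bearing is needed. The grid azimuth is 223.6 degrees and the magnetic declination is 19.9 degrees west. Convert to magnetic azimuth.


magnetic azimuth = grid azimuth - declination (east +ve)
mag_az = 223.6 - -19.9 = 243.5 degrees

243.5 degrees


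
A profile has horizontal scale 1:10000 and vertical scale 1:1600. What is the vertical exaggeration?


VE = horizontal_scale / vertical_scale = 10000 / 1600 = 6.25

6.25x


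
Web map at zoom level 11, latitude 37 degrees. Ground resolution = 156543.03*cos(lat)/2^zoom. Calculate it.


res = 156543.03 * cos(37) / 2^11 = 156543.03 * 0.79863551 / 2048 = 61.05 m/pixel

61.05 m/pixel


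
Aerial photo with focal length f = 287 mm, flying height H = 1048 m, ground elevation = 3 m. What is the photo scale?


scale = f / (H - h) = 287 mm / 1045 m = 287 / 1045000 = 1:3641

1:3641


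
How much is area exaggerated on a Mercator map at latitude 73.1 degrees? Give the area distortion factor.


area_distortion = 1/cos^2(73.1) = 11.833

11.833


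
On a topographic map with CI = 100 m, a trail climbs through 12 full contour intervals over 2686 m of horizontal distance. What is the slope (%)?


elevation change = 12 * 100 = 1200 m
slope = 1200 / 2686 * 100 = 44.7%

44.7%


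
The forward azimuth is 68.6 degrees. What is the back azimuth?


back azimuth = (68.6 + 180) mod 360 = 248.6 degrees

248.6 degrees


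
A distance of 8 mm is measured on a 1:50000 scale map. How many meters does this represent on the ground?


ground = 8 mm * 50000 / 1000 = 400.0 m

400.0 m


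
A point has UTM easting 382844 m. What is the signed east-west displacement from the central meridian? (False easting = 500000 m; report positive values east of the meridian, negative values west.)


displacement = 382844 - 500000 = -117156 m

-117156 m


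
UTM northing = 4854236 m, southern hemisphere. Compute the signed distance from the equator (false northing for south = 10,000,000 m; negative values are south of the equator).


For southern: actual = 4854236 - 10000000 = -5145764 m

-5145764 m


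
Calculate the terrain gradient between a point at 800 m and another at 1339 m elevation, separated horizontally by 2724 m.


gradient = (1339 - 800) / 2724 = 539 / 2724 = 0.1979

0.1979


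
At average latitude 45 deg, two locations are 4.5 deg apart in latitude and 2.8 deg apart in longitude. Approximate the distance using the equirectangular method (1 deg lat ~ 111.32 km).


dlat_km = 4.5 * 111.32 = 500.94
dlon_km = 2.8 * 111.32 * cos(45) ≈ 220.402
dist = sqrt(500.94^2 + 220.402^2) ≈ 547.3 km

547.3 km


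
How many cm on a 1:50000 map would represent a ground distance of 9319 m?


map_cm = 9319 * 100 / 50000 = 18.638 cm ≈ 18.64 cm

18.64 cm


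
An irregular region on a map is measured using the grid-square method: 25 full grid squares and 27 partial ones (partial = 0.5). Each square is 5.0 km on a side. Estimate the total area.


effective squares = 25 + 27 * 0.5 = 38.5
area = 38.5 * 25.0 = 962.5 km^2

962.5 km^2


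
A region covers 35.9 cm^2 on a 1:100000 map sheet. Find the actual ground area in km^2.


ground_area = 35.9 * (100000/100)^2 = 35900000.0 m^2 = 35.9 km^2

35.9 km^2


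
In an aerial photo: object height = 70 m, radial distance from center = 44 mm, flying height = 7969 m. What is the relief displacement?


d = h * r / H = 70 * 44 / 7969 = 0.39 mm

0.39 mm


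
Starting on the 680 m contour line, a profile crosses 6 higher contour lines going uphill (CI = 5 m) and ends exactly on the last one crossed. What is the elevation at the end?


elevation = 680 + 6 * 5 = 710 m

710 m


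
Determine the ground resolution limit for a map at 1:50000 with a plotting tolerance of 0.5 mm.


ground = 0.5 mm * 50000 / 1000 = 25.0 m

25.0 m


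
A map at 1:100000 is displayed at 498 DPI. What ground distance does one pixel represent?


pixel_cm = 2.54 / 498 ≈ 0.0051 cm
ground = pixel_cm * 100000 / 100 = 2.54 * 100000 / (498 * 100) = 254000 / 49800 ≈ 5.1 m

5.1 m


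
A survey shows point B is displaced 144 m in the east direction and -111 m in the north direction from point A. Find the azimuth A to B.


az = atan2(144, -111) = 127.6 deg
adjusted to 0-360: 127.6 degrees

127.6 degrees


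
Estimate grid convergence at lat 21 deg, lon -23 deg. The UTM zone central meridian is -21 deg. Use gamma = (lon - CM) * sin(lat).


gamma = (-23 - -21) * sin(21) = -2 * 0.358368 = -0.717 degrees

-0.717 degrees


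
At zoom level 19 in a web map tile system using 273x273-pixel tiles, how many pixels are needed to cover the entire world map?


tiles per axis = 2^19 = 524288
total tiles = 524288^2 = 274877906944
pixels per axis = 524288 * 273 = 143130624
total pixels = 143130624^2 = 20486375526629376

20486375526629376 pixels


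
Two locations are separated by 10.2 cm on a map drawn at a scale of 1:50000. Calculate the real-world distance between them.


ground = 10.2 cm * 50000 / 100 = 5100.0 m = 5.1 km

5.1 km


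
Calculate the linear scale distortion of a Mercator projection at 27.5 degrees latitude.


SF = 1 / cos(27.5) = 1 / 0.887011 = 1.127

1.127


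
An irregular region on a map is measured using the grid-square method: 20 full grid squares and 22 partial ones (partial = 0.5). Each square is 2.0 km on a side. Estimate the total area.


effective squares = 20 + 22 * 0.5 = 31.0
area = 31.0 * 4.0 = 124.0 km^2

124.0 km^2


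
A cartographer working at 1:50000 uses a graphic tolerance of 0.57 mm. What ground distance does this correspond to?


ground = 0.57 mm * 50000 / 1000 = 28.5 m

28.5 m


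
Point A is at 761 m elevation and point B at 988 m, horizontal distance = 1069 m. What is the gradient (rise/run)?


gradient = (988 - 761) / 1069 = 227 / 1069 = 0.2123

0.2123


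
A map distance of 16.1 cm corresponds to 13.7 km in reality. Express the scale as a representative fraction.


ground = 13.7 km = 1370000 cm; RF denominator = ground / map = 1370000 / 16.1 ≈ 85093; RF = 1:85093

1:85093


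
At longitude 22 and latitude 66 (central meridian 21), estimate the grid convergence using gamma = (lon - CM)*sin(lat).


gamma = (22 - 21) * sin(66) = 1 * 0.913545 = 0.914 degrees

0.914 degrees


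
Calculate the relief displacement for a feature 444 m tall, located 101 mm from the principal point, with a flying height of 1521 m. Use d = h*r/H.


d = h * r / H = 444 * 101 / 1521 = 29.48 mm

29.48 mm


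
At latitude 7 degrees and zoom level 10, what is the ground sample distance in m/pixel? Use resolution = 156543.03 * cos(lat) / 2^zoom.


res = 156543.03 * cos(7) / 2^10 = 156543.03 * 0.99254615 / 1024 = 151.73 m/pixel

151.73 m/pixel


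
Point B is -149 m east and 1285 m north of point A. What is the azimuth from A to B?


az = atan2(-149, 1285) = -6.6 deg
adjusted to 0-360: 353.4 degrees

353.4 degrees


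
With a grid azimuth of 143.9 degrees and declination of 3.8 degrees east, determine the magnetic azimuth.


magnetic azimuth = grid azimuth - declination (east +ve)
mag_az = 143.9 - 3.8 = 140.1 degrees

140.1 degrees


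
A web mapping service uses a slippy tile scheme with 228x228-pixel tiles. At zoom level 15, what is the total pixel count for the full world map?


tiles per axis = 2^15 = 32768
total tiles = 32768^2 = 1073741824
pixels per axis = 32768 * 228 = 7471104
total pixels = 7471104^2 = 55817394978816

55817394978816 pixels


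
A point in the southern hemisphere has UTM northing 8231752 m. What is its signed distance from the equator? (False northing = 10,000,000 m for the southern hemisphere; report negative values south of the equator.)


For southern: actual = 8231752 - 10000000 = -1768248 m

-1768248 m


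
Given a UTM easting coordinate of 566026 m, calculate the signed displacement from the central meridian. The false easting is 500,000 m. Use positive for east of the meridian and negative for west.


displacement = 566026 - 500000 = 66026 m

66026 m


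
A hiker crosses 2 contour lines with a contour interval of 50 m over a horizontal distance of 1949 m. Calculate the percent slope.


elevation change = 2 * 50 = 100 m
slope = 100 / 1949 * 100 = 5.1%

5.1%


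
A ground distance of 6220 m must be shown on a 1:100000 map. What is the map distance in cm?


map_cm = 6220 * 100 / 100000 = 6.22 cm

6.22 cm


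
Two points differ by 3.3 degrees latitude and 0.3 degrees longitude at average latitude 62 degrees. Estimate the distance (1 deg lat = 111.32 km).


dlat_km = 3.3 * 111.32 = 367.356
dlon_km = 0.3 * 111.32 * cos(62) ≈ 15.678
dist = sqrt(367.356^2 + 15.678^2) ≈ 367.7 km

367.7 km


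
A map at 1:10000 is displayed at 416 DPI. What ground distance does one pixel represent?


pixel_cm = 2.54 / 416 ≈ 0.006106 cm
ground = pixel_cm * 10000 / 100 = 2.54 * 10000 / (416 * 100) = 25400 / 41600 ≈ 0.61 m

0.61 m


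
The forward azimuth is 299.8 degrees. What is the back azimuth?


back azimuth = (299.8 + 180) mod 360 = 119.8 degrees

119.8 degrees


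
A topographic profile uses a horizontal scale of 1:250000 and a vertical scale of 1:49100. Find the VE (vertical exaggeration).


VE = horizontal_scale / vertical_scale = 250000 / 49100 ≈ 5.1

5.1x


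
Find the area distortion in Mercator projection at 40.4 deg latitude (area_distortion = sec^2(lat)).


area_distortion = 1/cos^2(40.4) = 1.724

1.724


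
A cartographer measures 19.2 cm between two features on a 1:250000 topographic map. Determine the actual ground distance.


ground = 19.2 cm * 250000 / 100 = 48000.0 m = 48.0 km

48.0 km


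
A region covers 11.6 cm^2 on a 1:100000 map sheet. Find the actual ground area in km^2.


ground_area = 11.6 * (100000/100)^2 = 11600000.0 m^2 = 11.6 km^2

11.6 km^2


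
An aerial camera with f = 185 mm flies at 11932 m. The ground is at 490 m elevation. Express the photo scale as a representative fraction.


scale = f / (H - h) = 185 mm / 11442 m = 185 / 11442000 = 1:61849

1:61849


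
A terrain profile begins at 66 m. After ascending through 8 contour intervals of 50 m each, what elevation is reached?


elevation = 66 + 8 * 50 = 466 m

466 m


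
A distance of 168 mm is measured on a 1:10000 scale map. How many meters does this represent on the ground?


ground = 168 mm * 10000 / 1000 = 1680.0 m

1680.0 m


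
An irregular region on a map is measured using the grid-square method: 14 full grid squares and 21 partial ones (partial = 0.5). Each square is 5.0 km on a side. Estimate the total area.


effective squares = 14 + 21 * 0.5 = 24.5
area = 24.5 * 25.0 = 612.5 km^2

612.5 km^2


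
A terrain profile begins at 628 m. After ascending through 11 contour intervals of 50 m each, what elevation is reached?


elevation = 628 + 11 * 50 = 1178 m

1178 m


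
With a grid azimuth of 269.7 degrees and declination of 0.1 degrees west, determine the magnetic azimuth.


magnetic azimuth = grid azimuth - declination (east +ve)
mag_az = 269.7 - -0.1 = 269.8 degrees

269.8 degrees


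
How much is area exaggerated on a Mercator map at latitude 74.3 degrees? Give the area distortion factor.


area_distortion = 1/cos^2(74.3) = 13.657

13.657


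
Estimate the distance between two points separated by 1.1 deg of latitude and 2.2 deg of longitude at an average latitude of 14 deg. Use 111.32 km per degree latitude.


dlat_km = 1.1 * 111.32 = 122.452
dlon_km = 2.2 * 111.32 * cos(14) ≈ 237.629
dist = sqrt(122.452^2 + 237.629^2) ≈ 267.3 km

267.3 km


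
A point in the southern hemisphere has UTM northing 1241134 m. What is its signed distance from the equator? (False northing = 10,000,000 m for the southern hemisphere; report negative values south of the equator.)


For southern: actual = 1241134 - 10000000 = -8758866 m

-8758866 m


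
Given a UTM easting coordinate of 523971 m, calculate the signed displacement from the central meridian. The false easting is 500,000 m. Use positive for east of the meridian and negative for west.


displacement = 523971 - 500000 = 23971 m

23971 m


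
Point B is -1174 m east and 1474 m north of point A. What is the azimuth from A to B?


az = atan2(-1174, 1474) = -38.5 deg
adjusted to 0-360: 321.5 degrees

321.5 degrees


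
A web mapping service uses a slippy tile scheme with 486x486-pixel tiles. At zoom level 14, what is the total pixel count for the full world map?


tiles per axis = 2^14 = 16384
total tiles = 16384^2 = 268435456
pixels per axis = 16384 * 486 = 7962624
total pixels = 7962624^2 = 63403380965376

63403380965376 pixels


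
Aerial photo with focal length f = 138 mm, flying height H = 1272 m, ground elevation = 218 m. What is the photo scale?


scale = f / (H - h) = 138 mm / 1054 m = 138 / 1054000 = 1:7638

1:7638


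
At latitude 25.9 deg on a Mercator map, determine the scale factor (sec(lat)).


SF = 1 / cos(25.9) = 1 / 0.899558 = 1.112

1.112


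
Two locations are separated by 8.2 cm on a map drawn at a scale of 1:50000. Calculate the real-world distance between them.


ground = 8.2 cm * 50000 / 100 = 4100.0 m = 4.1 km

4.1 km


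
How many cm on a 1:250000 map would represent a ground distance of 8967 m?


map_cm = 8967 * 100 / 250000 = 3.5868 cm ≈ 3.59 cm

3.59 cm


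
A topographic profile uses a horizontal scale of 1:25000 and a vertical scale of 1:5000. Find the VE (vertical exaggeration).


VE = horizontal_scale / vertical_scale = 25000 / 5000 = 5.0

5.0x


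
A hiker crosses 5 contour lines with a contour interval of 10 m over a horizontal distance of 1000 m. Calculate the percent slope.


elevation change = 5 * 10 = 50 m
slope = 50 / 1000 * 100 = 5.0%

5.0%


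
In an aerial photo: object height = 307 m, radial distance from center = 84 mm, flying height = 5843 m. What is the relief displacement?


d = h * r / H = 307 * 84 / 5843 = 4.41 mm

4.41 mm


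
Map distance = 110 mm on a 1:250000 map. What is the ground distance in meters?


ground = 110 mm * 250000 / 1000 = 27500.0 m

27500.0 m


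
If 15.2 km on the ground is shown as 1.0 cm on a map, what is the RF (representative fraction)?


ground = 15.2 km = 1520000 cm; RF denominator = ground / map = 1520000 / 1.0 = 1520000; RF = 1:1520000

1:1520000


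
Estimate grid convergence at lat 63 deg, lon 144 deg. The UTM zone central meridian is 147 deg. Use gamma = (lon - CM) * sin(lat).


gamma = (144 - 147) * sin(63) = -3 * 0.891007 = -2.673 degrees

-2.673 degrees


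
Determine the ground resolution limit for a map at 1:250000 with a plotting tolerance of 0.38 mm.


ground = 0.38 mm * 250000 / 1000 = 95.0 m

95.0 m


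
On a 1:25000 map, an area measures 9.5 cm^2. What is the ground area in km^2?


ground_area = 9.5 * (25000/100)^2 = 593750.0 m^2 = 0.59375 km^2 ≈ 0.594 km^2

0.594 km^2


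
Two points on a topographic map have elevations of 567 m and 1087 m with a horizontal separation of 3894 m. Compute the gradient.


gradient = (1087 - 567) / 3894 = 520 / 3894 = 0.1335

0.1335


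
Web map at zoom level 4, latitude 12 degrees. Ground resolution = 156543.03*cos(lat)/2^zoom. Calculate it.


res = 156543.03 * cos(12) / 2^4 = 156543.03 * 0.9781476 / 16 = 9570.14 m/pixel

9570.14 m/pixel


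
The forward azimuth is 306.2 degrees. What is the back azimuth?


back azimuth = (306.2 + 180) mod 360 = 126.2 degrees

126.2 degrees


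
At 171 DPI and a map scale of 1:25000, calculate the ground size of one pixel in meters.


pixel_cm = 2.54 / 171 ≈ 0.014854 cm
ground = pixel_cm * 25000 / 100 = 2.54 * 25000 / (171 * 100) = 63500 / 17100 ≈ 3.71 m

3.71 m


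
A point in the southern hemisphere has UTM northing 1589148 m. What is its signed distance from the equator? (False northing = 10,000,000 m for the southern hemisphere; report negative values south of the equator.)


For southern: actual = 1589148 - 10000000 = -8410852 m

-8410852 m


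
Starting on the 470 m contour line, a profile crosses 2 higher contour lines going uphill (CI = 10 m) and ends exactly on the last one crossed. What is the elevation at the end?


elevation = 470 + 2 * 10 = 490 m

490 m


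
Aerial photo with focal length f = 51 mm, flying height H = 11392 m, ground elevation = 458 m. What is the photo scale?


scale = f / (H - h) = 51 mm / 10934 m = 51 / 10934000 = 1:214392

1:214392


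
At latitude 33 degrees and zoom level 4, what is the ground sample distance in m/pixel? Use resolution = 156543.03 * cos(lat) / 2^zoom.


res = 156543.03 * cos(33) / 2^4 = 156543.03 * 0.83867057 / 16 = 8205.5 m/pixel

8205.5 m/pixel


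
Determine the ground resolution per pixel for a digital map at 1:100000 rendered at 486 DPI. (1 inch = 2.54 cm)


pixel_cm = 2.54 / 486 ≈ 0.005226 cm
ground = pixel_cm * 100000 / 100 = 2.54 * 100000 / (486 * 100) = 254000 / 48600 ≈ 5.23 m

5.23 m


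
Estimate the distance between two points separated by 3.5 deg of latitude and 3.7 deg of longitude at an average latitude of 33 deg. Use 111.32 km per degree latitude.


dlat_km = 3.5 * 111.32 = 389.62
dlon_km = 3.7 * 111.32 * cos(33) ≈ 345.435
dist = sqrt(389.62^2 + 345.435^2) ≈ 520.7 km

520.7 km


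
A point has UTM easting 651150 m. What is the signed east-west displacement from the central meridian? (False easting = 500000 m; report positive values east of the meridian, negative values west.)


displacement = 651150 - 500000 = 151150 m

151150 m


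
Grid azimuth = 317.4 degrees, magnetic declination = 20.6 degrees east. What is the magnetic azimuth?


magnetic azimuth = grid azimuth - declination (east +ve)
mag_az = 317.4 - 20.6 = 296.8 degrees

296.8 degrees


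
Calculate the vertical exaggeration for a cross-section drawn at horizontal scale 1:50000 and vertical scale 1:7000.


VE = horizontal_scale / vertical_scale = 50000 / 7000 ≈ 7.1

7.1x


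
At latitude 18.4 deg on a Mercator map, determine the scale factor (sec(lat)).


SF = 1 / cos(18.4) = 1 / 0.948876 = 1.054

1.054


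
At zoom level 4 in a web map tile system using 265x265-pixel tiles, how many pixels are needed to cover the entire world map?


tiles per axis = 2^4 = 16
total tiles = 16^2 = 256
pixels per axis = 16 * 265 = 4240
total pixels = 4240^2 = 17977600

17977600 pixels


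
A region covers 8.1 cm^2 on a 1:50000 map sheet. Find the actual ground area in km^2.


ground_area = 8.1 * (50000/100)^2 = 2025000.0 m^2 = 2.025 km^2

2.025 km^2


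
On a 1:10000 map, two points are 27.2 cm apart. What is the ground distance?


ground = 27.2 cm * 10000 / 100 = 2720.0 m = 2.72 km

2.72 km


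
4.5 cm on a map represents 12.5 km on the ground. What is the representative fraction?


ground = 12.5 km = 1250000 cm; RF denominator = ground / map = 1250000 / 4.5 ≈ 277778; RF = 1:277778

1:277778


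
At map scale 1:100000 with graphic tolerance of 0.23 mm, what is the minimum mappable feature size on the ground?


ground = 0.23 mm * 100000 / 1000 = 23.0 m

23.0 m


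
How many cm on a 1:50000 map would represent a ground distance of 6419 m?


map_cm = 6419 * 100 / 50000 = 12.838 cm ≈ 12.84 cm

12.84 cm


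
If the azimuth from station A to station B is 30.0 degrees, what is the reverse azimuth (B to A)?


back azimuth = (30.0 + 180) mod 360 = 210.0 degrees

210.0 degrees


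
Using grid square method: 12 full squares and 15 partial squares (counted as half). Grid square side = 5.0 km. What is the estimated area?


effective squares = 12 + 15 * 0.5 = 19.5
area = 19.5 * 25.0 = 487.5 km^2

487.5 km^2


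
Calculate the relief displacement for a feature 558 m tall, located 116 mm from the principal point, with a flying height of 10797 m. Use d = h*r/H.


d = h * r / H = 558 * 116 / 10797 = 5.99 mm

5.99 mm


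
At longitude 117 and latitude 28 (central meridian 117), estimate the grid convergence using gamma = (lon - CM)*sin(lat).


gamma = (117 - 117) * sin(28) = 0 * 0.469472 = 0.0 degrees

0.0 degrees


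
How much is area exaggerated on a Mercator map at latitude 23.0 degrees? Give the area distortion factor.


area_distortion = 1/cos^2(23.0) = 1.18

1.18


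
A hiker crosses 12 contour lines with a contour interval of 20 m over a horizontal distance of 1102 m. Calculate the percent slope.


elevation change = 12 * 20 = 240 m
slope = 240 / 1102 * 100 = 21.8%

21.8%


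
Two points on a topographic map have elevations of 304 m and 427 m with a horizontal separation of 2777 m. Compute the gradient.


gradient = (427 - 304) / 2777 = 123 / 2777 = 0.0443

0.0443


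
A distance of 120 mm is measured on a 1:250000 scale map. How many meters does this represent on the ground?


ground = 120 mm * 250000 / 1000 = 30000.0 m

30000.0 m


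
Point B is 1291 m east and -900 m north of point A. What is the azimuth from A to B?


az = atan2(1291, -900) = 124.9 deg
adjusted to 0-360: 124.9 degrees

124.9 degrees


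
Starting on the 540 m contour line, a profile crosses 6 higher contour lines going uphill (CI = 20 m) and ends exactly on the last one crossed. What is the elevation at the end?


elevation = 540 + 6 * 20 = 660 m

660 m


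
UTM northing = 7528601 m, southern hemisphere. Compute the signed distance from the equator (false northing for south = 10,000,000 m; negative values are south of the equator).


For southern: actual = 7528601 - 10000000 = -2471399 m

-2471399 m


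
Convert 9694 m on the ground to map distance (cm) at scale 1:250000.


map_cm = 9694 * 100 / 250000 = 3.8776 cm ≈ 3.88 cm

3.88 cm


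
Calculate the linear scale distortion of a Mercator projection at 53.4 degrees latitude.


SF = 1 / cos(53.4) = 1 / 0.596225 = 1.677

1.677


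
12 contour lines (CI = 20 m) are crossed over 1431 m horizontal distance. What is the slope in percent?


elevation change = 12 * 20 = 240 m
slope = 240 / 1431 * 100 = 16.8%

16.8%


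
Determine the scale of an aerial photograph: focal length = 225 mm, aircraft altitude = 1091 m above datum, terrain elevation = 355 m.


scale = f / (H - h) = 225 mm / 736 m = 225 / 736000 = 1:3271

1:3271


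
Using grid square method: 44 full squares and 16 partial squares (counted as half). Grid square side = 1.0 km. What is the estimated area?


effective squares = 44 + 16 * 0.5 = 52.0
area = 52.0 * 1.0 = 52.0 km^2

52.0 km^2


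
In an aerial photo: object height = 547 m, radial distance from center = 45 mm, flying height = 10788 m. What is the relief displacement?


d = h * r / H = 547 * 45 / 10788 = 2.28 mm

2.28 mm


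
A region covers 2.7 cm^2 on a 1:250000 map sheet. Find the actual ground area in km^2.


ground_area = 2.7 * (250000/100)^2 = 16875000.0 m^2 = 16.875 km^2

16.875 km^2


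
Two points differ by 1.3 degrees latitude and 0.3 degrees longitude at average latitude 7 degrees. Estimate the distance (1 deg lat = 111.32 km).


dlat_km = 1.3 * 111.32 = 144.716
dlon_km = 0.3 * 111.32 * cos(7) ≈ 33.147
dist = sqrt(144.716^2 + 33.147^2) ≈ 148.5 km

148.5 km


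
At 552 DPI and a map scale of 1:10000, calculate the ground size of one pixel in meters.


pixel_cm = 2.54 / 552 ≈ 0.004601 cm
ground = pixel_cm * 10000 / 100 = 2.54 * 10000 / (552 * 100) = 25400 / 55200 ≈ 0.46 m

0.46 m


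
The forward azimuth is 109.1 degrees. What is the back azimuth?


back azimuth = (109.1 + 180) mod 360 = 289.1 degrees

289.1 degrees


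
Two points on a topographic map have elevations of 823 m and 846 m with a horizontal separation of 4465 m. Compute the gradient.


gradient = (846 - 823) / 4465 = 23 / 4465 = 0.0052

0.0052


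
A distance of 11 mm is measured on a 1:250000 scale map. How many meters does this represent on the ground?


ground = 11 mm * 250000 / 1000 = 2750.0 m

2750.0 m


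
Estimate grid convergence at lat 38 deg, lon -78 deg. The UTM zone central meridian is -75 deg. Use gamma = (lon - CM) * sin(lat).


gamma = (-78 - -75) * sin(38) = -3 * 0.615661 = -1.847 degrees

-1.847 degrees


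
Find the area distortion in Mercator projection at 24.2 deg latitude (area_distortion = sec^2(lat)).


area_distortion = 1/cos^2(24.2) = 1.202

1.202


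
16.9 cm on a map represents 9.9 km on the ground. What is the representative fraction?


ground = 9.9 km = 990000 cm; RF denominator = ground / map = 990000 / 16.9 ≈ 58580; RF = 1:58580

1:58580


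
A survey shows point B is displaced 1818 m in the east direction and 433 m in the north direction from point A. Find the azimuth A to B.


az = atan2(1818, 433) = 76.6 deg
adjusted to 0-360: 76.6 degrees

76.6 degrees


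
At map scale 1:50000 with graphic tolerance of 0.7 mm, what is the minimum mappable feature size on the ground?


ground = 0.7 mm * 50000 / 1000 = 35.0 m

35.0 m


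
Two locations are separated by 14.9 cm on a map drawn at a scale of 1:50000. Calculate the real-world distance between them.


ground = 14.9 cm * 50000 / 100 = 7450.0 m = 7.45 km

7.45 km


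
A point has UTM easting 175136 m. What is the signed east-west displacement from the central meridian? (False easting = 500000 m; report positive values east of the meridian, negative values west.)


displacement = 175136 - 500000 = -324864 m

-324864 m


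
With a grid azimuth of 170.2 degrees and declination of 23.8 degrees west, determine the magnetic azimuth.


magnetic azimuth = grid azimuth - declination (east +ve)
mag_az = 170.2 - -23.8 = 194.0 degrees

194.0 degrees


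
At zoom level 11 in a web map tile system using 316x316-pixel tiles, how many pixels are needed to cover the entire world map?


tiles per axis = 2^11 = 2048
total tiles = 2048^2 = 4194304
pixels per axis = 2048 * 316 = 647168
total pixels = 647168^2 = 418826420224

418826420224 pixels


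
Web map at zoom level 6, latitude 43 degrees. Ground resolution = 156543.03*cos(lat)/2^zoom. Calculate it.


res = 156543.03 * cos(43) / 2^6 = 156543.03 * 0.7313537 / 64 = 1788.88 m/pixel

1788.88 m/pixel


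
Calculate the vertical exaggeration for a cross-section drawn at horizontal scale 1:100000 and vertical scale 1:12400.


VE = horizontal_scale / vertical_scale = 100000 / 12400 ≈ 8.1

8.1x


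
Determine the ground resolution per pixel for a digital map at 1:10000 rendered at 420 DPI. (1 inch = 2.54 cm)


pixel_cm = 2.54 / 420 ≈ 0.006048 cm
ground = pixel_cm * 10000 / 100 = 2.54 * 10000 / (420 * 100) = 25400 / 42000 ≈ 0.6 m

0.6 m


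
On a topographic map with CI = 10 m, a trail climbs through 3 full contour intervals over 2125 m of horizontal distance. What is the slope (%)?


elevation change = 3 * 10 = 30 m
slope = 30 / 2125 * 100 = 1.4%

1.4%


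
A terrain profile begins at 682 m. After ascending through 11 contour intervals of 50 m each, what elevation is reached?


elevation = 682 + 11 * 50 = 1232 m

1232 m


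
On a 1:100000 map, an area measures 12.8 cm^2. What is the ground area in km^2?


ground_area = 12.8 * (100000/100)^2 = 12800000.0 m^2 = 12.8 km^2

12.8 km^2


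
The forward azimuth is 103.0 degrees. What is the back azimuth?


back azimuth = (103.0 + 180) mod 360 = 283.0 degrees

283.0 degrees


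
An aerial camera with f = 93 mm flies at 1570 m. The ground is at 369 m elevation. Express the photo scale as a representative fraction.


scale = f / (H - h) = 93 mm / 1201 m = 93 / 1201000 = 1:12914

1:12914


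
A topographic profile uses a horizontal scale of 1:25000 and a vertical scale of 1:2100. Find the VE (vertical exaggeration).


VE = horizontal_scale / vertical_scale = 25000 / 2100 ≈ 11.9

11.9x


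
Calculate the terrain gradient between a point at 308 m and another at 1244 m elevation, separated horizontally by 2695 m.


gradient = (1244 - 308) / 2695 = 936 / 2695 = 0.3473

0.3473


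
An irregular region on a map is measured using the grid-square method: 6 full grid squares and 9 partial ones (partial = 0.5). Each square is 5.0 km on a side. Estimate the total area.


effective squares = 6 + 9 * 0.5 = 10.5
area = 10.5 * 25.0 = 262.5 km^2

262.5 km^2
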